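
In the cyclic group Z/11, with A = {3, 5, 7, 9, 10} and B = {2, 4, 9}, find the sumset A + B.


Work in Z/11Z: reduce every sum a + b modulo 11.
Enumerate all 15 pairs:
a = 3: 3+2=5, 3+4=7, 3+9=1
a = 5: 5+2=7, 5+4=9, 5+9=3
a = 7: 7+2=9, 7+4=0, 7+9=5
a = 9: 9+2=0, 9+4=2, 9+9=7
a = 10: 10+2=1, 10+4=3, 10+9=8
Distinct residues collected: {0, 1, 2, 3, 5, 7, 8, 9}
|A + B| = 8 (out of 11 total residues).

A + B = {0, 1, 2, 3, 5, 7, 8, 9}


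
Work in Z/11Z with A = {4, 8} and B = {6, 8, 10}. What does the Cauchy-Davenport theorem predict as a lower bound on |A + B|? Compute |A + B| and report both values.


Cauchy-Davenport: |A + B| ≥ min(p, |A| + |B| - 1) for A, B nonempty in Z/pZ.
|A| = 2, |B| = 3, p = 11.
CD lower bound = min(11, 2 + 3 - 1) = min(11, 4) = 4.
Compute A + B mod 11 directly:
a = 4: 4+6=10, 4+8=1, 4+10=3
a = 8: 8+6=3, 8+8=5, 8+10=7
A + B = {1, 3, 5, 7, 10}, so |A + B| = 5.
Verify: 5 ≥ 4? Yes ✓.

CD lower bound = 4, actual |A + B| = 5.


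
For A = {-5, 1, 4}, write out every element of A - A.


A - A = {a - a' : a, a' ∈ A}.
Compute a - a' for each ordered pair (a, a'):
a = -5: -5--5=0, -5-1=-6, -5-4=-9
a = 1: 1--5=6, 1-1=0, 1-4=-3
a = 4: 4--5=9, 4-1=3, 4-4=0
Collecting distinct values (and noting 0 appears from a-a):
A - A = {-9, -6, -3, 0, 3, 6, 9}
|A - A| = 7

A - A = {-9, -6, -3, 0, 3, 6, 9}


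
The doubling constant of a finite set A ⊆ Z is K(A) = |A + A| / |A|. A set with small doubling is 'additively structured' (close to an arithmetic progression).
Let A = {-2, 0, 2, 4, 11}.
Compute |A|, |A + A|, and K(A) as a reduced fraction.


|A| = 5.
Compute A + A by enumerating all 25 pairs.
A + A = {-4, -2, 0, 2, 4, 6, 8, 9, 11, 13, 15, 22}, so |A + A| = 12.
K = |A + A| / |A| = 12/5 (already in lowest terms) ≈ 2.4000.
Reference: AP of size 5 gives K = 9/5 ≈ 1.8000; a fully generic set of size 5 gives K ≈ 3.0000.

|A| = 5, |A + A| = 12, K = 12/5.


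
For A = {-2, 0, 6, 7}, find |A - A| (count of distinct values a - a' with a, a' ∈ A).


A - A = {a - a' : a, a' ∈ A}; |A| = 4.
Bounds: 2|A|-1 ≤ |A - A| ≤ |A|² - |A| + 1, i.e. 7 ≤ |A - A| ≤ 13.
Note: 0 ∈ A - A always (from a - a). The set is symmetric: if d ∈ A - A then -d ∈ A - A.
Enumerate nonzero differences d = a - a' with a > a' (then include -d):
Positive differences: {1, 2, 6, 7, 8, 9}
Full difference set: {0} ∪ (positive diffs) ∪ (negative diffs).
|A - A| = 1 + 2·6 = 13 (matches direct enumeration: 13).

|A - A| = 13


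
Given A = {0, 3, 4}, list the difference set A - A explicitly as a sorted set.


A - A = {a - a' : a, a' ∈ A}.
Compute a - a' for each ordered pair (a, a'):
a = 0: 0-0=0, 0-3=-3, 0-4=-4
a = 3: 3-0=3, 3-3=0, 3-4=-1
a = 4: 4-0=4, 4-3=1, 4-4=0
Collecting distinct values (and noting 0 appears from a-a):
A - A = {-4, -3, -1, 0, 1, 3, 4}
|A - A| = 7

A - A = {-4, -3, -1, 0, 1, 3, 4}


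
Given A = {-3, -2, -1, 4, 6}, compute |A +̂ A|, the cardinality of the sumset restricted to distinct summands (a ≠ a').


Restricted sumset: A +̂ A = {a + a' : a ∈ A, a' ∈ A, a ≠ a'}.
Equivalently, take A + A and drop any sum 2a that is achievable ONLY as a + a for a ∈ A (i.e. sums representable only with equal summands).
Enumerate pairs (a, a') with a < a' (symmetric, so each unordered pair gives one sum; this covers all a ≠ a'):
  -3 + -2 = -5
  -3 + -1 = -4
  -3 + 4 = 1
  -3 + 6 = 3
  -2 + -1 = -3
  -2 + 4 = 2
  -2 + 6 = 4
  -1 + 4 = 3
  -1 + 6 = 5
  4 + 6 = 10
Collected distinct sums: {-5, -4, -3, 1, 2, 3, 4, 5, 10}
|A +̂ A| = 9
(Reference bound: |A +̂ A| ≥ 2|A| - 3 for |A| ≥ 2, with |A| = 5 giving ≥ 7.)

|A +̂ A| = 9


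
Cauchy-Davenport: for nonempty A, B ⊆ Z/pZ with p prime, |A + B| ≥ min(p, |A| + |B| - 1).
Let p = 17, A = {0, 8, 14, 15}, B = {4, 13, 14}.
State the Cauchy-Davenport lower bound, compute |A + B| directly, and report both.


Cauchy-Davenport: |A + B| ≥ min(p, |A| + |B| - 1) for A, B nonempty in Z/pZ.
|A| = 4, |B| = 3, p = 17.
CD lower bound = min(17, 4 + 3 - 1) = min(17, 6) = 6.
Compute A + B mod 17 directly:
a = 0: 0+4=4, 0+13=13, 0+14=14
a = 8: 8+4=12, 8+13=4, 8+14=5
a = 14: 14+4=1, 14+13=10, 14+14=11
a = 15: 15+4=2, 15+13=11, 15+14=12
A + B = {1, 2, 4, 5, 10, 11, 12, 13, 14}, so |A + B| = 9.
Verify: 9 ≥ 6? Yes ✓.

CD lower bound = 6, actual |A + B| = 9.


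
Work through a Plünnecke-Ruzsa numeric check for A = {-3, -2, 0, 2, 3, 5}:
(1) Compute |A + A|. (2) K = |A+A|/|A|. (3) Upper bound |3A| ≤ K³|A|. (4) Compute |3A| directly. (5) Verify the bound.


|A| = 6.
Step 1: Compute A + A by enumerating all 36 pairs.
A + A = {-6, -5, -4, -3, -2, -1, 0, 1, 2, 3, 4, 5, 6, 7, 8, 10}, so |A + A| = 16.
Step 2: Doubling constant K = |A + A|/|A| = 16/6 = 16/6 ≈ 2.6667.
Step 3: Plünnecke-Ruzsa gives |3A| ≤ K³·|A| = (2.6667)³ · 6 ≈ 113.7778.
Step 4: Compute 3A = A + A + A directly by enumerating all triples (a,b,c) ∈ A³; |3A| = 24.
Step 5: Check 24 ≤ 113.7778? Yes ✓.

K = 16/6, Plünnecke-Ruzsa bound K³|A| ≈ 113.7778, |3A| = 24, inequality holds.


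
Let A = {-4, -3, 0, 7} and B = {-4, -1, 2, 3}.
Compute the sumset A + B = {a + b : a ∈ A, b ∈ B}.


A + B = {a + b : a ∈ A, b ∈ B}.
Enumerate all |A|·|B| = 4·4 = 16 pairs (a, b) and collect distinct sums.
a = -4: -4+-4=-8, -4+-1=-5, -4+2=-2, -4+3=-1
a = -3: -3+-4=-7, -3+-1=-4, -3+2=-1, -3+3=0
a = 0: 0+-4=-4, 0+-1=-1, 0+2=2, 0+3=3
a = 7: 7+-4=3, 7+-1=6, 7+2=9, 7+3=10
Collecting distinct sums: A + B = {-8, -7, -5, -4, -2, -1, 0, 2, 3, 6, 9, 10}
|A + B| = 12

A + B = {-8, -7, -5, -4, -2, -1, 0, 2, 3, 6, 9, 10}


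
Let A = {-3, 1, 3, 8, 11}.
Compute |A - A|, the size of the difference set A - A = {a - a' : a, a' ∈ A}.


A - A = {a - a' : a, a' ∈ A}; |A| = 5.
Bounds: 2|A|-1 ≤ |A - A| ≤ |A|² - |A| + 1, i.e. 9 ≤ |A - A| ≤ 21.
Note: 0 ∈ A - A always (from a - a). The set is symmetric: if d ∈ A - A then -d ∈ A - A.
Enumerate nonzero differences d = a - a' with a > a' (then include -d):
Positive differences: {2, 3, 4, 5, 6, 7, 8, 10, 11, 14}
Full difference set: {0} ∪ (positive diffs) ∪ (negative diffs).
|A - A| = 1 + 2·10 = 21 (matches direct enumeration: 21).

|A - A| = 21


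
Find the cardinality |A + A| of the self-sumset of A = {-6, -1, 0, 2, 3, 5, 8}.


A + A = {a + a' : a, a' ∈ A}; |A| = 7.
General bounds: 2|A| - 1 ≤ |A + A| ≤ |A|(|A|+1)/2, i.e. 13 ≤ |A + A| ≤ 28.
Lower bound 2|A|-1 is attained iff A is an arithmetic progression.
Enumerate sums a + a' for a ≤ a' (symmetric, so this suffices):
a = -6: -6+-6=-12, -6+-1=-7, -6+0=-6, -6+2=-4, -6+3=-3, -6+5=-1, -6+8=2
a = -1: -1+-1=-2, -1+0=-1, -1+2=1, -1+3=2, -1+5=4, -1+8=7
a = 0: 0+0=0, 0+2=2, 0+3=3, 0+5=5, 0+8=8
a = 2: 2+2=4, 2+3=5, 2+5=7, 2+8=10
a = 3: 3+3=6, 3+5=8, 3+8=11
a = 5: 5+5=10, 5+8=13
a = 8: 8+8=16
Distinct sums: {-12, -7, -6, -4, -3, -2, -1, 0, 1, 2, 3, 4, 5, 6, 7, 8, 10, 11, 13, 16}
|A + A| = 20

|A + A| = 20


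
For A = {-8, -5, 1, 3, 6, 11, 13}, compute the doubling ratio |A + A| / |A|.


|A| = 7.
Compute A + A by enumerating all 49 pairs.
A + A = {-16, -13, -10, -7, -5, -4, -2, 1, 2, 3, 4, 5, 6, 7, 8, 9, 12, 14, 16, 17, 19, 22, 24, 26}, so |A + A| = 24.
K = |A + A| / |A| = 24/7 (already in lowest terms) ≈ 3.4286.
Reference: AP of size 7 gives K = 13/7 ≈ 1.8571; a fully generic set of size 7 gives K ≈ 4.0000.

|A| = 7, |A + A| = 24, K = 24/7.


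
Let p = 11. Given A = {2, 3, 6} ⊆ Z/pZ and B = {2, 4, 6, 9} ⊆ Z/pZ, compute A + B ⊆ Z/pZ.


Work in Z/11Z: reduce every sum a + b modulo 11.
Enumerate all 12 pairs:
a = 2: 2+2=4, 2+4=6, 2+6=8, 2+9=0
a = 3: 3+2=5, 3+4=7, 3+6=9, 3+9=1
a = 6: 6+2=8, 6+4=10, 6+6=1, 6+9=4
Distinct residues collected: {0, 1, 4, 5, 6, 7, 8, 9, 10}
|A + B| = 9 (out of 11 total residues).

A + B = {0, 1, 4, 5, 6, 7, 8, 9, 10}


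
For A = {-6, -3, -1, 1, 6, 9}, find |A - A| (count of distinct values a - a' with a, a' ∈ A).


A - A = {a - a' : a, a' ∈ A}; |A| = 6.
Bounds: 2|A|-1 ≤ |A - A| ≤ |A|² - |A| + 1, i.e. 11 ≤ |A - A| ≤ 31.
Note: 0 ∈ A - A always (from a - a). The set is symmetric: if d ∈ A - A then -d ∈ A - A.
Enumerate nonzero differences d = a - a' with a > a' (then include -d):
Positive differences: {2, 3, 4, 5, 7, 8, 9, 10, 12, 15}
Full difference set: {0} ∪ (positive diffs) ∪ (negative diffs).
|A - A| = 1 + 2·10 = 21 (matches direct enumeration: 21).

|A - A| = 21


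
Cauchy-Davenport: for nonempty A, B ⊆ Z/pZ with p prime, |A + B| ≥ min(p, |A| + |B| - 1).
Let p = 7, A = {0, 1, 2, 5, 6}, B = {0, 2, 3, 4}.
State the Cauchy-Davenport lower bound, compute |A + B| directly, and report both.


Cauchy-Davenport: |A + B| ≥ min(p, |A| + |B| - 1) for A, B nonempty in Z/pZ.
|A| = 5, |B| = 4, p = 7.
CD lower bound = min(7, 5 + 4 - 1) = min(7, 8) = 7.
Compute A + B mod 7 directly:
a = 0: 0+0=0, 0+2=2, 0+3=3, 0+4=4
a = 1: 1+0=1, 1+2=3, 1+3=4, 1+4=5
a = 2: 2+0=2, 2+2=4, 2+3=5, 2+4=6
a = 5: 5+0=5, 5+2=0, 5+3=1, 5+4=2
a = 6: 6+0=6, 6+2=1, 6+3=2, 6+4=3
A + B = {0, 1, 2, 3, 4, 5, 6}, so |A + B| = 7.
Verify: 7 ≥ 7? Yes ✓.

CD lower bound = 7, actual |A + B| = 7.


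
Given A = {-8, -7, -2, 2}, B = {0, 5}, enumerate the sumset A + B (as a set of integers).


A + B = {a + b : a ∈ A, b ∈ B}.
Enumerate all |A|·|B| = 4·2 = 8 pairs (a, b) and collect distinct sums.
a = -8: -8+0=-8, -8+5=-3
a = -7: -7+0=-7, -7+5=-2
a = -2: -2+0=-2, -2+5=3
a = 2: 2+0=2, 2+5=7
Collecting distinct sums: A + B = {-8, -7, -3, -2, 2, 3, 7}
|A + B| = 7

A + B = {-8, -7, -3, -2, 2, 3, 7}


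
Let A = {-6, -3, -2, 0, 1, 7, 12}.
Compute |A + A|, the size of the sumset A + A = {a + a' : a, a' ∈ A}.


A + A = {a + a' : a, a' ∈ A}; |A| = 7.
General bounds: 2|A| - 1 ≤ |A + A| ≤ |A|(|A|+1)/2, i.e. 13 ≤ |A + A| ≤ 28.
Lower bound 2|A|-1 is attained iff A is an arithmetic progression.
Enumerate sums a + a' for a ≤ a' (symmetric, so this suffices):
a = -6: -6+-6=-12, -6+-3=-9, -6+-2=-8, -6+0=-6, -6+1=-5, -6+7=1, -6+12=6
a = -3: -3+-3=-6, -3+-2=-5, -3+0=-3, -3+1=-2, -3+7=4, -3+12=9
a = -2: -2+-2=-4, -2+0=-2, -2+1=-1, -2+7=5, -2+12=10
a = 0: 0+0=0, 0+1=1, 0+7=7, 0+12=12
a = 1: 1+1=2, 1+7=8, 1+12=13
a = 7: 7+7=14, 7+12=19
a = 12: 12+12=24
Distinct sums: {-12, -9, -8, -6, -5, -4, -3, -2, -1, 0, 1, 2, 4, 5, 6, 7, 8, 9, 10, 12, 13, 14, 19, 24}
|A + A| = 24

|A + A| = 24


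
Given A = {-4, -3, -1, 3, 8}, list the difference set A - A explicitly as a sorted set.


A - A = {a - a' : a, a' ∈ A}.
Compute a - a' for each ordered pair (a, a'):
a = -4: -4--4=0, -4--3=-1, -4--1=-3, -4-3=-7, -4-8=-12
a = -3: -3--4=1, -3--3=0, -3--1=-2, -3-3=-6, -3-8=-11
a = -1: -1--4=3, -1--3=2, -1--1=0, -1-3=-4, -1-8=-9
a = 3: 3--4=7, 3--3=6, 3--1=4, 3-3=0, 3-8=-5
a = 8: 8--4=12, 8--3=11, 8--1=9, 8-3=5, 8-8=0
Collecting distinct values (and noting 0 appears from a-a):
A - A = {-12, -11, -9, -7, -6, -5, -4, -3, -2, -1, 0, 1, 2, 3, 4, 5, 6, 7, 9, 11, 12}
|A - A| = 21

A - A = {-12, -11, -9, -7, -6, -5, -4, -3, -2, -1, 0, 1, 2, 3, 4, 5, 6, 7, 9, 11, 12}


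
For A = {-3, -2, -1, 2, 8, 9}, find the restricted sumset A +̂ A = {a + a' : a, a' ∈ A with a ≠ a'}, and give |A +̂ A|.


Restricted sumset: A +̂ A = {a + a' : a ∈ A, a' ∈ A, a ≠ a'}.
Equivalently, take A + A and drop any sum 2a that is achievable ONLY as a + a for a ∈ A (i.e. sums representable only with equal summands).
Enumerate pairs (a, a') with a < a' (symmetric, so each unordered pair gives one sum; this covers all a ≠ a'):
  -3 + -2 = -5
  -3 + -1 = -4
  -3 + 2 = -1
  -3 + 8 = 5
  -3 + 9 = 6
  -2 + -1 = -3
  -2 + 2 = 0
  -2 + 8 = 6
  -2 + 9 = 7
  -1 + 2 = 1
  -1 + 8 = 7
  -1 + 9 = 8
  2 + 8 = 10
  2 + 9 = 11
  8 + 9 = 17
Collected distinct sums: {-5, -4, -3, -1, 0, 1, 5, 6, 7, 8, 10, 11, 17}
|A +̂ A| = 13
(Reference bound: |A +̂ A| ≥ 2|A| - 3 for |A| ≥ 2, with |A| = 6 giving ≥ 9.)

|A +̂ A| = 13


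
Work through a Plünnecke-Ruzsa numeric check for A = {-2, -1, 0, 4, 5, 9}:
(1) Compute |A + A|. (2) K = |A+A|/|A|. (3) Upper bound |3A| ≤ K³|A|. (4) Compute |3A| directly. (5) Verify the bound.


|A| = 6.
Step 1: Compute A + A by enumerating all 36 pairs.
A + A = {-4, -3, -2, -1, 0, 2, 3, 4, 5, 7, 8, 9, 10, 13, 14, 18}, so |A + A| = 16.
Step 2: Doubling constant K = |A + A|/|A| = 16/6 = 16/6 ≈ 2.6667.
Step 3: Plünnecke-Ruzsa gives |3A| ≤ K³·|A| = (2.6667)³ · 6 ≈ 113.7778.
Step 4: Compute 3A = A + A + A directly by enumerating all triples (a,b,c) ∈ A³; |3A| = 29.
Step 5: Check 29 ≤ 113.7778? Yes ✓.

K = 16/6, Plünnecke-Ruzsa bound K³|A| ≈ 113.7778, |3A| = 29, inequality holds.


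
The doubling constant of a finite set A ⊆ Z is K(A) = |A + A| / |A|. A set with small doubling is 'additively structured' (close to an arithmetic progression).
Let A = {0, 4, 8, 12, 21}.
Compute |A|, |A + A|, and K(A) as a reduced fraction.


|A| = 5.
Compute A + A by enumerating all 25 pairs.
A + A = {0, 4, 8, 12, 16, 20, 21, 24, 25, 29, 33, 42}, so |A + A| = 12.
K = |A + A| / |A| = 12/5 (already in lowest terms) ≈ 2.4000.
Reference: AP of size 5 gives K = 9/5 ≈ 1.8000; a fully generic set of size 5 gives K ≈ 3.0000.

|A| = 5, |A + A| = 12, K = 12/5.


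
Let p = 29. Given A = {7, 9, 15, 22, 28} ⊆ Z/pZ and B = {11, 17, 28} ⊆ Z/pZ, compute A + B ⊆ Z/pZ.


Work in Z/29Z: reduce every sum a + b modulo 29.
Enumerate all 15 pairs:
a = 7: 7+11=18, 7+17=24, 7+28=6
a = 9: 9+11=20, 9+17=26, 9+28=8
a = 15: 15+11=26, 15+17=3, 15+28=14
a = 22: 22+11=4, 22+17=10, 22+28=21
a = 28: 28+11=10, 28+17=16, 28+28=27
Distinct residues collected: {3, 4, 6, 8, 10, 14, 16, 18, 20, 21, 24, 26, 27}
|A + B| = 13 (out of 29 total residues).

A + B = {3, 4, 6, 8, 10, 14, 16, 18, 20, 21, 24, 26, 27}


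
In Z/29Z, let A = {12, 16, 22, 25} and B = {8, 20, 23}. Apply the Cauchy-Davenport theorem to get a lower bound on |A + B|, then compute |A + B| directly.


Cauchy-Davenport: |A + B| ≥ min(p, |A| + |B| - 1) for A, B nonempty in Z/pZ.
|A| = 4, |B| = 3, p = 29.
CD lower bound = min(29, 4 + 3 - 1) = min(29, 6) = 6.
Compute A + B mod 29 directly:
a = 12: 12+8=20, 12+20=3, 12+23=6
a = 16: 16+8=24, 16+20=7, 16+23=10
a = 22: 22+8=1, 22+20=13, 22+23=16
a = 25: 25+8=4, 25+20=16, 25+23=19
A + B = {1, 3, 4, 6, 7, 10, 13, 16, 19, 20, 24}, so |A + B| = 11.
Verify: 11 ≥ 6? Yes ✓.

CD lower bound = 6, actual |A + B| = 11.


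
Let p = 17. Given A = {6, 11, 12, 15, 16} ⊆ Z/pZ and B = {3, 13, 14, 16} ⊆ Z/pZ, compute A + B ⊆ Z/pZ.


Work in Z/17Z: reduce every sum a + b modulo 17.
Enumerate all 20 pairs:
a = 6: 6+3=9, 6+13=2, 6+14=3, 6+16=5
a = 11: 11+3=14, 11+13=7, 11+14=8, 11+16=10
a = 12: 12+3=15, 12+13=8, 12+14=9, 12+16=11
a = 15: 15+3=1, 15+13=11, 15+14=12, 15+16=14
a = 16: 16+3=2, 16+13=12, 16+14=13, 16+16=15
Distinct residues collected: {1, 2, 3, 5, 7, 8, 9, 10, 11, 12, 13, 14, 15}
|A + B| = 13 (out of 17 total residues).

A + B = {1, 2, 3, 5, 7, 8, 9, 10, 11, 12, 13, 14, 15}


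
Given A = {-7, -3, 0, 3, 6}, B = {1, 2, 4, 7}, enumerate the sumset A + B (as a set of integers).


A + B = {a + b : a ∈ A, b ∈ B}.
Enumerate all |A|·|B| = 5·4 = 20 pairs (a, b) and collect distinct sums.
a = -7: -7+1=-6, -7+2=-5, -7+4=-3, -7+7=0
a = -3: -3+1=-2, -3+2=-1, -3+4=1, -3+7=4
a = 0: 0+1=1, 0+2=2, 0+4=4, 0+7=7
a = 3: 3+1=4, 3+2=5, 3+4=7, 3+7=10
a = 6: 6+1=7, 6+2=8, 6+4=10, 6+7=13
Collecting distinct sums: A + B = {-6, -5, -3, -2, -1, 0, 1, 2, 4, 5, 7, 8, 10, 13}
|A + B| = 14

A + B = {-6, -5, -3, -2, -1, 0, 1, 2, 4, 5, 7, 8, 10, 13}


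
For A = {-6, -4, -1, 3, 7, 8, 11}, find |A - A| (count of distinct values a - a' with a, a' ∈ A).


A - A = {a - a' : a, a' ∈ A}; |A| = 7.
Bounds: 2|A|-1 ≤ |A - A| ≤ |A|² - |A| + 1, i.e. 13 ≤ |A - A| ≤ 43.
Note: 0 ∈ A - A always (from a - a). The set is symmetric: if d ∈ A - A then -d ∈ A - A.
Enumerate nonzero differences d = a - a' with a > a' (then include -d):
Positive differences: {1, 2, 3, 4, 5, 7, 8, 9, 11, 12, 13, 14, 15, 17}
Full difference set: {0} ∪ (positive diffs) ∪ (negative diffs).
|A - A| = 1 + 2·14 = 29 (matches direct enumeration: 29).

|A - A| = 29


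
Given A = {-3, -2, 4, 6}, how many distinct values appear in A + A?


A + A = {a + a' : a, a' ∈ A}; |A| = 4.
General bounds: 2|A| - 1 ≤ |A + A| ≤ |A|(|A|+1)/2, i.e. 7 ≤ |A + A| ≤ 10.
Lower bound 2|A|-1 is attained iff A is an arithmetic progression.
Enumerate sums a + a' for a ≤ a' (symmetric, so this suffices):
a = -3: -3+-3=-6, -3+-2=-5, -3+4=1, -3+6=3
a = -2: -2+-2=-4, -2+4=2, -2+6=4
a = 4: 4+4=8, 4+6=10
a = 6: 6+6=12
Distinct sums: {-6, -5, -4, 1, 2, 3, 4, 8, 10, 12}
|A + A| = 10

|A + A| = 10


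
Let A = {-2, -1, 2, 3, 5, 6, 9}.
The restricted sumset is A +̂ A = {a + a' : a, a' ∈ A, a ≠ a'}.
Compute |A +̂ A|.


Restricted sumset: A +̂ A = {a + a' : a ∈ A, a' ∈ A, a ≠ a'}.
Equivalently, take A + A and drop any sum 2a that is achievable ONLY as a + a for a ∈ A (i.e. sums representable only with equal summands).
Enumerate pairs (a, a') with a < a' (symmetric, so each unordered pair gives one sum; this covers all a ≠ a'):
  -2 + -1 = -3
  -2 + 2 = 0
  -2 + 3 = 1
  -2 + 5 = 3
  -2 + 6 = 4
  -2 + 9 = 7
  -1 + 2 = 1
  -1 + 3 = 2
  -1 + 5 = 4
  -1 + 6 = 5
  -1 + 9 = 8
  2 + 3 = 5
  2 + 5 = 7
  2 + 6 = 8
  2 + 9 = 11
  3 + 5 = 8
  3 + 6 = 9
  3 + 9 = 12
  5 + 6 = 11
  5 + 9 = 14
  6 + 9 = 15
Collected distinct sums: {-3, 0, 1, 2, 3, 4, 5, 7, 8, 9, 11, 12, 14, 15}
|A +̂ A| = 14
(Reference bound: |A +̂ A| ≥ 2|A| - 3 for |A| ≥ 2, with |A| = 7 giving ≥ 11.)

|A +̂ A| = 14


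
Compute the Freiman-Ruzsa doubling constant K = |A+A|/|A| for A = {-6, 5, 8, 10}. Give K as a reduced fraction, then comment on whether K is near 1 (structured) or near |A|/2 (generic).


|A| = 4.
Compute A + A by enumerating all 16 pairs.
A + A = {-12, -1, 2, 4, 10, 13, 15, 16, 18, 20}, so |A + A| = 10.
K = |A + A| / |A| = 10/4 = 5/2 ≈ 2.5000.
Reference: AP of size 4 gives K = 7/4 ≈ 1.7500; a fully generic set of size 4 gives K ≈ 2.5000.

|A| = 4, |A + A| = 10, K = 10/4 = 5/2.


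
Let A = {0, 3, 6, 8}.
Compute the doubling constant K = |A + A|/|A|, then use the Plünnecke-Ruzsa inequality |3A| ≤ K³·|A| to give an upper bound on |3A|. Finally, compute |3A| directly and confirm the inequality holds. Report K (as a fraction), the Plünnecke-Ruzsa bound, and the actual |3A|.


|A| = 4.
Step 1: Compute A + A by enumerating all 16 pairs.
A + A = {0, 3, 6, 8, 9, 11, 12, 14, 16}, so |A + A| = 9.
Step 2: Doubling constant K = |A + A|/|A| = 9/4 = 9/4 ≈ 2.2500.
Step 3: Plünnecke-Ruzsa gives |3A| ≤ K³·|A| = (2.2500)³ · 4 ≈ 45.5625.
Step 4: Compute 3A = A + A + A directly by enumerating all triples (a,b,c) ∈ A³; |3A| = 16.
Step 5: Check 16 ≤ 45.5625? Yes ✓.

K = 9/4, Plünnecke-Ruzsa bound K³|A| ≈ 45.5625, |3A| = 16, inequality holds.


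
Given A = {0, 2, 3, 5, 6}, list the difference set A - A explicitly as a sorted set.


A - A = {a - a' : a, a' ∈ A}.
Compute a - a' for each ordered pair (a, a'):
a = 0: 0-0=0, 0-2=-2, 0-3=-3, 0-5=-5, 0-6=-6
a = 2: 2-0=2, 2-2=0, 2-3=-1, 2-5=-3, 2-6=-4
a = 3: 3-0=3, 3-2=1, 3-3=0, 3-5=-2, 3-6=-3
a = 5: 5-0=5, 5-2=3, 5-3=2, 5-5=0, 5-6=-1
a = 6: 6-0=6, 6-2=4, 6-3=3, 6-5=1, 6-6=0
Collecting distinct values (and noting 0 appears from a-a):
A - A = {-6, -5, -4, -3, -2, -1, 0, 1, 2, 3, 4, 5, 6}
|A - A| = 13

A - A = {-6, -5, -4, -3, -2, -1, 0, 1, 2, 3, 4, 5, 6}


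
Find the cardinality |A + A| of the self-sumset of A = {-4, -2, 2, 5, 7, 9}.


A + A = {a + a' : a, a' ∈ A}; |A| = 6.
General bounds: 2|A| - 1 ≤ |A + A| ≤ |A|(|A|+1)/2, i.e. 11 ≤ |A + A| ≤ 21.
Lower bound 2|A|-1 is attained iff A is an arithmetic progression.
Enumerate sums a + a' for a ≤ a' (symmetric, so this suffices):
a = -4: -4+-4=-8, -4+-2=-6, -4+2=-2, -4+5=1, -4+7=3, -4+9=5
a = -2: -2+-2=-4, -2+2=0, -2+5=3, -2+7=5, -2+9=7
a = 2: 2+2=4, 2+5=7, 2+7=9, 2+9=11
a = 5: 5+5=10, 5+7=12, 5+9=14
a = 7: 7+7=14, 7+9=16
a = 9: 9+9=18
Distinct sums: {-8, -6, -4, -2, 0, 1, 3, 4, 5, 7, 9, 10, 11, 12, 14, 16, 18}
|A + A| = 17

|A + A| = 17


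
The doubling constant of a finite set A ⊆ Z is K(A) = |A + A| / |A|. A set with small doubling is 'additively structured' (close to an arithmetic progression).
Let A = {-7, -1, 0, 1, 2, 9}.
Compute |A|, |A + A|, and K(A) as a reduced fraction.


|A| = 6.
Compute A + A by enumerating all 36 pairs.
A + A = {-14, -8, -7, -6, -5, -2, -1, 0, 1, 2, 3, 4, 8, 9, 10, 11, 18}, so |A + A| = 17.
K = |A + A| / |A| = 17/6 (already in lowest terms) ≈ 2.8333.
Reference: AP of size 6 gives K = 11/6 ≈ 1.8333; a fully generic set of size 6 gives K ≈ 3.5000.

|A| = 6, |A + A| = 17, K = 17/6.


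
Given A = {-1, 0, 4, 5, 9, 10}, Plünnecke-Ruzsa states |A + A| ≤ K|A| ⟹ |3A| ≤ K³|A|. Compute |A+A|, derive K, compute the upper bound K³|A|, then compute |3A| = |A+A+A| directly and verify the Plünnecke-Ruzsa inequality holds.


|A| = 6.
Step 1: Compute A + A by enumerating all 36 pairs.
A + A = {-2, -1, 0, 3, 4, 5, 8, 9, 10, 13, 14, 15, 18, 19, 20}, so |A + A| = 15.
Step 2: Doubling constant K = |A + A|/|A| = 15/6 = 15/6 ≈ 2.5000.
Step 3: Plünnecke-Ruzsa gives |3A| ≤ K³·|A| = (2.5000)³ · 6 ≈ 93.7500.
Step 4: Compute 3A = A + A + A directly by enumerating all triples (a,b,c) ∈ A³; |3A| = 28.
Step 5: Check 28 ≤ 93.7500? Yes ✓.

K = 15/6, Plünnecke-Ruzsa bound K³|A| ≈ 93.7500, |3A| = 28, inequality holds.


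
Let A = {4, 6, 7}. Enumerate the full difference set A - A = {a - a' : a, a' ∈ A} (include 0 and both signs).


A - A = {a - a' : a, a' ∈ A}.
Compute a - a' for each ordered pair (a, a'):
a = 4: 4-4=0, 4-6=-2, 4-7=-3
a = 6: 6-4=2, 6-6=0, 6-7=-1
a = 7: 7-4=3, 7-6=1, 7-7=0
Collecting distinct values (and noting 0 appears from a-a):
A - A = {-3, -2, -1, 0, 1, 2, 3}
|A - A| = 7

A - A = {-3, -2, -1, 0, 1, 2, 3}


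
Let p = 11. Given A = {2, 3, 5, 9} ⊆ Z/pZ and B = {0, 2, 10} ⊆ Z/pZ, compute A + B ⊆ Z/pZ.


Work in Z/11Z: reduce every sum a + b modulo 11.
Enumerate all 12 pairs:
a = 2: 2+0=2, 2+2=4, 2+10=1
a = 3: 3+0=3, 3+2=5, 3+10=2
a = 5: 5+0=5, 5+2=7, 5+10=4
a = 9: 9+0=9, 9+2=0, 9+10=8
Distinct residues collected: {0, 1, 2, 3, 4, 5, 7, 8, 9}
|A + B| = 9 (out of 11 total residues).

A + B = {0, 1, 2, 3, 4, 5, 7, 8, 9}


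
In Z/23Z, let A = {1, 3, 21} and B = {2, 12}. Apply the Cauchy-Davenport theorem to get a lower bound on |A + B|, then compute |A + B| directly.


Cauchy-Davenport: |A + B| ≥ min(p, |A| + |B| - 1) for A, B nonempty in Z/pZ.
|A| = 3, |B| = 2, p = 23.
CD lower bound = min(23, 3 + 2 - 1) = min(23, 4) = 4.
Compute A + B mod 23 directly:
a = 1: 1+2=3, 1+12=13
a = 3: 3+2=5, 3+12=15
a = 21: 21+2=0, 21+12=10
A + B = {0, 3, 5, 10, 13, 15}, so |A + B| = 6.
Verify: 6 ≥ 4? Yes ✓.

CD lower bound = 4, actual |A + B| = 6.


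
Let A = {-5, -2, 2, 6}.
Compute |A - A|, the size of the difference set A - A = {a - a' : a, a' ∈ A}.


A - A = {a - a' : a, a' ∈ A}; |A| = 4.
Bounds: 2|A|-1 ≤ |A - A| ≤ |A|² - |A| + 1, i.e. 7 ≤ |A - A| ≤ 13.
Note: 0 ∈ A - A always (from a - a). The set is symmetric: if d ∈ A - A then -d ∈ A - A.
Enumerate nonzero differences d = a - a' with a > a' (then include -d):
Positive differences: {3, 4, 7, 8, 11}
Full difference set: {0} ∪ (positive diffs) ∪ (negative diffs).
|A - A| = 1 + 2·5 = 11 (matches direct enumeration: 11).

|A - A| = 11


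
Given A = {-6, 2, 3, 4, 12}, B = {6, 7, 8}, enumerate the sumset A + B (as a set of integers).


A + B = {a + b : a ∈ A, b ∈ B}.
Enumerate all |A|·|B| = 5·3 = 15 pairs (a, b) and collect distinct sums.
a = -6: -6+6=0, -6+7=1, -6+8=2
a = 2: 2+6=8, 2+7=9, 2+8=10
a = 3: 3+6=9, 3+7=10, 3+8=11
a = 4: 4+6=10, 4+7=11, 4+8=12
a = 12: 12+6=18, 12+7=19, 12+8=20
Collecting distinct sums: A + B = {0, 1, 2, 8, 9, 10, 11, 12, 18, 19, 20}
|A + B| = 11

A + B = {0, 1, 2, 8, 9, 10, 11, 12, 18, 19, 20}


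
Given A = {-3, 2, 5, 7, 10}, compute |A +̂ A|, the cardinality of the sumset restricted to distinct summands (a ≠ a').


Restricted sumset: A +̂ A = {a + a' : a ∈ A, a' ∈ A, a ≠ a'}.
Equivalently, take A + A and drop any sum 2a that is achievable ONLY as a + a for a ∈ A (i.e. sums representable only with equal summands).
Enumerate pairs (a, a') with a < a' (symmetric, so each unordered pair gives one sum; this covers all a ≠ a'):
  -3 + 2 = -1
  -3 + 5 = 2
  -3 + 7 = 4
  -3 + 10 = 7
  2 + 5 = 7
  2 + 7 = 9
  2 + 10 = 12
  5 + 7 = 12
  5 + 10 = 15
  7 + 10 = 17
Collected distinct sums: {-1, 2, 4, 7, 9, 12, 15, 17}
|A +̂ A| = 8
(Reference bound: |A +̂ A| ≥ 2|A| - 3 for |A| ≥ 2, with |A| = 5 giving ≥ 7.)

|A +̂ A| = 8


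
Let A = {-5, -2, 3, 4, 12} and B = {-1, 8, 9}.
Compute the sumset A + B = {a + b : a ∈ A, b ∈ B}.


A + B = {a + b : a ∈ A, b ∈ B}.
Enumerate all |A|·|B| = 5·3 = 15 pairs (a, b) and collect distinct sums.
a = -5: -5+-1=-6, -5+8=3, -5+9=4
a = -2: -2+-1=-3, -2+8=6, -2+9=7
a = 3: 3+-1=2, 3+8=11, 3+9=12
a = 4: 4+-1=3, 4+8=12, 4+9=13
a = 12: 12+-1=11, 12+8=20, 12+9=21
Collecting distinct sums: A + B = {-6, -3, 2, 3, 4, 6, 7, 11, 12, 13, 20, 21}
|A + B| = 12

A + B = {-6, -3, 2, 3, 4, 6, 7, 11, 12, 13, 20, 21}


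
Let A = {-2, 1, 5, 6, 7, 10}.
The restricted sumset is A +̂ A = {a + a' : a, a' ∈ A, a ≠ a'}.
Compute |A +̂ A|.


Restricted sumset: A +̂ A = {a + a' : a ∈ A, a' ∈ A, a ≠ a'}.
Equivalently, take A + A and drop any sum 2a that is achievable ONLY as a + a for a ∈ A (i.e. sums representable only with equal summands).
Enumerate pairs (a, a') with a < a' (symmetric, so each unordered pair gives one sum; this covers all a ≠ a'):
  -2 + 1 = -1
  -2 + 5 = 3
  -2 + 6 = 4
  -2 + 7 = 5
  -2 + 10 = 8
  1 + 5 = 6
  1 + 6 = 7
  1 + 7 = 8
  1 + 10 = 11
  5 + 6 = 11
  5 + 7 = 12
  5 + 10 = 15
  6 + 7 = 13
  6 + 10 = 16
  7 + 10 = 17
Collected distinct sums: {-1, 3, 4, 5, 6, 7, 8, 11, 12, 13, 15, 16, 17}
|A +̂ A| = 13
(Reference bound: |A +̂ A| ≥ 2|A| - 3 for |A| ≥ 2, with |A| = 6 giving ≥ 9.)

|A +̂ A| = 13


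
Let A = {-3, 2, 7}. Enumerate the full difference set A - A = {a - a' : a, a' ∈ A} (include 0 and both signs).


A - A = {a - a' : a, a' ∈ A}.
Compute a - a' for each ordered pair (a, a'):
a = -3: -3--3=0, -3-2=-5, -3-7=-10
a = 2: 2--3=5, 2-2=0, 2-7=-5
a = 7: 7--3=10, 7-2=5, 7-7=0
Collecting distinct values (and noting 0 appears from a-a):
A - A = {-10, -5, 0, 5, 10}
|A - A| = 5

A - A = {-10, -5, 0, 5, 10}


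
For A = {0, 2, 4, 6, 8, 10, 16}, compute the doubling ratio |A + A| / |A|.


|A| = 7.
Compute A + A by enumerating all 49 pairs.
A + A = {0, 2, 4, 6, 8, 10, 12, 14, 16, 18, 20, 22, 24, 26, 32}, so |A + A| = 15.
K = |A + A| / |A| = 15/7 (already in lowest terms) ≈ 2.1429.
Reference: AP of size 7 gives K = 13/7 ≈ 1.8571; a fully generic set of size 7 gives K ≈ 4.0000.

|A| = 7, |A + A| = 15, K = 15/7.


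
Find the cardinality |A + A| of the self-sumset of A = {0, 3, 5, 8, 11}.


A + A = {a + a' : a, a' ∈ A}; |A| = 5.
General bounds: 2|A| - 1 ≤ |A + A| ≤ |A|(|A|+1)/2, i.e. 9 ≤ |A + A| ≤ 15.
Lower bound 2|A|-1 is attained iff A is an arithmetic progression.
Enumerate sums a + a' for a ≤ a' (symmetric, so this suffices):
a = 0: 0+0=0, 0+3=3, 0+5=5, 0+8=8, 0+11=11
a = 3: 3+3=6, 3+5=8, 3+8=11, 3+11=14
a = 5: 5+5=10, 5+8=13, 5+11=16
a = 8: 8+8=16, 8+11=19
a = 11: 11+11=22
Distinct sums: {0, 3, 5, 6, 8, 10, 11, 13, 14, 16, 19, 22}
|A + A| = 12

|A + A| = 12


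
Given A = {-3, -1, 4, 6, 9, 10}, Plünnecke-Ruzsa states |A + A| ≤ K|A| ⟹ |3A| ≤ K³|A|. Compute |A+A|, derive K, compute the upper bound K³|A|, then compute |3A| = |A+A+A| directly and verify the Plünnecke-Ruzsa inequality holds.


|A| = 6.
Step 1: Compute A + A by enumerating all 36 pairs.
A + A = {-6, -4, -2, 1, 3, 5, 6, 7, 8, 9, 10, 12, 13, 14, 15, 16, 18, 19, 20}, so |A + A| = 19.
Step 2: Doubling constant K = |A + A|/|A| = 19/6 = 19/6 ≈ 3.1667.
Step 3: Plünnecke-Ruzsa gives |3A| ≤ K³·|A| = (3.1667)³ · 6 ≈ 190.5278.
Step 4: Compute 3A = A + A + A directly by enumerating all triples (a,b,c) ∈ A³; |3A| = 35.
Step 5: Check 35 ≤ 190.5278? Yes ✓.

K = 19/6, Plünnecke-Ruzsa bound K³|A| ≈ 190.5278, |3A| = 35, inequality holds.


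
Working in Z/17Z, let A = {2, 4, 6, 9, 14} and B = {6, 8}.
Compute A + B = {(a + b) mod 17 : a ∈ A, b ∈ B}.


Work in Z/17Z: reduce every sum a + b modulo 17.
Enumerate all 10 pairs:
a = 2: 2+6=8, 2+8=10
a = 4: 4+6=10, 4+8=12
a = 6: 6+6=12, 6+8=14
a = 9: 9+6=15, 9+8=0
a = 14: 14+6=3, 14+8=5
Distinct residues collected: {0, 3, 5, 8, 10, 12, 14, 15}
|A + B| = 8 (out of 17 total residues).

A + B = {0, 3, 5, 8, 10, 12, 14, 15}


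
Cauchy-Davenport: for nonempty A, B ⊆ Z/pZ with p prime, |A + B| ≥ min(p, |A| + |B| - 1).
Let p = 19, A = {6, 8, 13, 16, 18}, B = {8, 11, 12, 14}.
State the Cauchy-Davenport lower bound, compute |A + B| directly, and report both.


Cauchy-Davenport: |A + B| ≥ min(p, |A| + |B| - 1) for A, B nonempty in Z/pZ.
|A| = 5, |B| = 4, p = 19.
CD lower bound = min(19, 5 + 4 - 1) = min(19, 8) = 8.
Compute A + B mod 19 directly:
a = 6: 6+8=14, 6+11=17, 6+12=18, 6+14=1
a = 8: 8+8=16, 8+11=0, 8+12=1, 8+14=3
a = 13: 13+8=2, 13+11=5, 13+12=6, 13+14=8
a = 16: 16+8=5, 16+11=8, 16+12=9, 16+14=11
a = 18: 18+8=7, 18+11=10, 18+12=11, 18+14=13
A + B = {0, 1, 2, 3, 5, 6, 7, 8, 9, 10, 11, 13, 14, 16, 17, 18}, so |A + B| = 16.
Verify: 16 ≥ 8? Yes ✓.

CD lower bound = 8, actual |A + B| = 16.


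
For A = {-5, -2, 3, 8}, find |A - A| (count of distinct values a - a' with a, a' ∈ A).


A - A = {a - a' : a, a' ∈ A}; |A| = 4.
Bounds: 2|A|-1 ≤ |A - A| ≤ |A|² - |A| + 1, i.e. 7 ≤ |A - A| ≤ 13.
Note: 0 ∈ A - A always (from a - a). The set is symmetric: if d ∈ A - A then -d ∈ A - A.
Enumerate nonzero differences d = a - a' with a > a' (then include -d):
Positive differences: {3, 5, 8, 10, 13}
Full difference set: {0} ∪ (positive diffs) ∪ (negative diffs).
|A - A| = 1 + 2·5 = 11 (matches direct enumeration: 11).

|A - A| = 11


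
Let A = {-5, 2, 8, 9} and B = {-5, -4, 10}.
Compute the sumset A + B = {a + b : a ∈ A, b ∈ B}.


A + B = {a + b : a ∈ A, b ∈ B}.
Enumerate all |A|·|B| = 4·3 = 12 pairs (a, b) and collect distinct sums.
a = -5: -5+-5=-10, -5+-4=-9, -5+10=5
a = 2: 2+-5=-3, 2+-4=-2, 2+10=12
a = 8: 8+-5=3, 8+-4=4, 8+10=18
a = 9: 9+-5=4, 9+-4=5, 9+10=19
Collecting distinct sums: A + B = {-10, -9, -3, -2, 3, 4, 5, 12, 18, 19}
|A + B| = 10

A + B = {-10, -9, -3, -2, 3, 4, 5, 12, 18, 19}


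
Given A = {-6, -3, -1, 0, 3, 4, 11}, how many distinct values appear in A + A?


A + A = {a + a' : a, a' ∈ A}; |A| = 7.
General bounds: 2|A| - 1 ≤ |A + A| ≤ |A|(|A|+1)/2, i.e. 13 ≤ |A + A| ≤ 28.
Lower bound 2|A|-1 is attained iff A is an arithmetic progression.
Enumerate sums a + a' for a ≤ a' (symmetric, so this suffices):
a = -6: -6+-6=-12, -6+-3=-9, -6+-1=-7, -6+0=-6, -6+3=-3, -6+4=-2, -6+11=5
a = -3: -3+-3=-6, -3+-1=-4, -3+0=-3, -3+3=0, -3+4=1, -3+11=8
a = -1: -1+-1=-2, -1+0=-1, -1+3=2, -1+4=3, -1+11=10
a = 0: 0+0=0, 0+3=3, 0+4=4, 0+11=11
a = 3: 3+3=6, 3+4=7, 3+11=14
a = 4: 4+4=8, 4+11=15
a = 11: 11+11=22
Distinct sums: {-12, -9, -7, -6, -4, -3, -2, -1, 0, 1, 2, 3, 4, 5, 6, 7, 8, 10, 11, 14, 15, 22}
|A + A| = 22

|A + A| = 22


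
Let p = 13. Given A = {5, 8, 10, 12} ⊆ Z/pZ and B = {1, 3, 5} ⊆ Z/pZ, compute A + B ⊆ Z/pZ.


Work in Z/13Z: reduce every sum a + b modulo 13.
Enumerate all 12 pairs:
a = 5: 5+1=6, 5+3=8, 5+5=10
a = 8: 8+1=9, 8+3=11, 8+5=0
a = 10: 10+1=11, 10+3=0, 10+5=2
a = 12: 12+1=0, 12+3=2, 12+5=4
Distinct residues collected: {0, 2, 4, 6, 8, 9, 10, 11}
|A + B| = 8 (out of 13 total residues).

A + B = {0, 2, 4, 6, 8, 9, 10, 11}


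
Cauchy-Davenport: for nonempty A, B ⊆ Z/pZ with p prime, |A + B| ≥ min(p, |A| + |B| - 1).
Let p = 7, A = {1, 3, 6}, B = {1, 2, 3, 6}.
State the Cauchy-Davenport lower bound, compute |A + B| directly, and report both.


Cauchy-Davenport: |A + B| ≥ min(p, |A| + |B| - 1) for A, B nonempty in Z/pZ.
|A| = 3, |B| = 4, p = 7.
CD lower bound = min(7, 3 + 4 - 1) = min(7, 6) = 6.
Compute A + B mod 7 directly:
a = 1: 1+1=2, 1+2=3, 1+3=4, 1+6=0
a = 3: 3+1=4, 3+2=5, 3+3=6, 3+6=2
a = 6: 6+1=0, 6+2=1, 6+3=2, 6+6=5
A + B = {0, 1, 2, 3, 4, 5, 6}, so |A + B| = 7.
Verify: 7 ≥ 6? Yes ✓.

CD lower bound = 6, actual |A + B| = 7.


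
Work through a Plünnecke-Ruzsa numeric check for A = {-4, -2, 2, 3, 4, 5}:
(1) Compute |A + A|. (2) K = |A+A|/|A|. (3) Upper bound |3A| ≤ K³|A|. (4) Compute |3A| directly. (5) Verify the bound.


|A| = 6.
Step 1: Compute A + A by enumerating all 36 pairs.
A + A = {-8, -6, -4, -2, -1, 0, 1, 2, 3, 4, 5, 6, 7, 8, 9, 10}, so |A + A| = 16.
Step 2: Doubling constant K = |A + A|/|A| = 16/6 = 16/6 ≈ 2.6667.
Step 3: Plünnecke-Ruzsa gives |3A| ≤ K³·|A| = (2.6667)³ · 6 ≈ 113.7778.
Step 4: Compute 3A = A + A + A directly by enumerating all triples (a,b,c) ∈ A³; |3A| = 25.
Step 5: Check 25 ≤ 113.7778? Yes ✓.

K = 16/6, Plünnecke-Ruzsa bound K³|A| ≈ 113.7778, |3A| = 25, inequality holds.


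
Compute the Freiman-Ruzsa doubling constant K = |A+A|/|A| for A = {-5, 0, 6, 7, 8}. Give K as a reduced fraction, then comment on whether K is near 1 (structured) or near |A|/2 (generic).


|A| = 5.
Compute A + A by enumerating all 25 pairs.
A + A = {-10, -5, 0, 1, 2, 3, 6, 7, 8, 12, 13, 14, 15, 16}, so |A + A| = 14.
K = |A + A| / |A| = 14/5 (already in lowest terms) ≈ 2.8000.
Reference: AP of size 5 gives K = 9/5 ≈ 1.8000; a fully generic set of size 5 gives K ≈ 3.0000.

|A| = 5, |A + A| = 14, K = 14/5.


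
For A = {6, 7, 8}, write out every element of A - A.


A - A = {a - a' : a, a' ∈ A}.
Compute a - a' for each ordered pair (a, a'):
a = 6: 6-6=0, 6-7=-1, 6-8=-2
a = 7: 7-6=1, 7-7=0, 7-8=-1
a = 8: 8-6=2, 8-7=1, 8-8=0
Collecting distinct values (and noting 0 appears from a-a):
A - A = {-2, -1, 0, 1, 2}
|A - A| = 5

A - A = {-2, -1, 0, 1, 2}


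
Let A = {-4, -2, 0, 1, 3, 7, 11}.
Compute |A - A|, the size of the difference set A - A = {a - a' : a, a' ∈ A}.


A - A = {a - a' : a, a' ∈ A}; |A| = 7.
Bounds: 2|A|-1 ≤ |A - A| ≤ |A|² - |A| + 1, i.e. 13 ≤ |A - A| ≤ 43.
Note: 0 ∈ A - A always (from a - a). The set is symmetric: if d ∈ A - A then -d ∈ A - A.
Enumerate nonzero differences d = a - a' with a > a' (then include -d):
Positive differences: {1, 2, 3, 4, 5, 6, 7, 8, 9, 10, 11, 13, 15}
Full difference set: {0} ∪ (positive diffs) ∪ (negative diffs).
|A - A| = 1 + 2·13 = 27 (matches direct enumeration: 27).

|A - A| = 27


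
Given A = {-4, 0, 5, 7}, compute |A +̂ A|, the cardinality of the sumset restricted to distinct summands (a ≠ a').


Restricted sumset: A +̂ A = {a + a' : a ∈ A, a' ∈ A, a ≠ a'}.
Equivalently, take A + A and drop any sum 2a that is achievable ONLY as a + a for a ∈ A (i.e. sums representable only with equal summands).
Enumerate pairs (a, a') with a < a' (symmetric, so each unordered pair gives one sum; this covers all a ≠ a'):
  -4 + 0 = -4
  -4 + 5 = 1
  -4 + 7 = 3
  0 + 5 = 5
  0 + 7 = 7
  5 + 7 = 12
Collected distinct sums: {-4, 1, 3, 5, 7, 12}
|A +̂ A| = 6
(Reference bound: |A +̂ A| ≥ 2|A| - 3 for |A| ≥ 2, with |A| = 4 giving ≥ 5.)

|A +̂ A| = 6


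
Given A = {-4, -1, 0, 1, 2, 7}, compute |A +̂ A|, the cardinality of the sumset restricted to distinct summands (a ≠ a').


Restricted sumset: A +̂ A = {a + a' : a ∈ A, a' ∈ A, a ≠ a'}.
Equivalently, take A + A and drop any sum 2a that is achievable ONLY as a + a for a ∈ A (i.e. sums representable only with equal summands).
Enumerate pairs (a, a') with a < a' (symmetric, so each unordered pair gives one sum; this covers all a ≠ a'):
  -4 + -1 = -5
  -4 + 0 = -4
  -4 + 1 = -3
  -4 + 2 = -2
  -4 + 7 = 3
  -1 + 0 = -1
  -1 + 1 = 0
  -1 + 2 = 1
  -1 + 7 = 6
  0 + 1 = 1
  0 + 2 = 2
  0 + 7 = 7
  1 + 2 = 3
  1 + 7 = 8
  2 + 7 = 9
Collected distinct sums: {-5, -4, -3, -2, -1, 0, 1, 2, 3, 6, 7, 8, 9}
|A +̂ A| = 13
(Reference bound: |A +̂ A| ≥ 2|A| - 3 for |A| ≥ 2, with |A| = 6 giving ≥ 9.)

|A +̂ A| = 13


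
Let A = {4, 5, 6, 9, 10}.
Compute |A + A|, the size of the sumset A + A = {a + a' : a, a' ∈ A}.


A + A = {a + a' : a, a' ∈ A}; |A| = 5.
General bounds: 2|A| - 1 ≤ |A + A| ≤ |A|(|A|+1)/2, i.e. 9 ≤ |A + A| ≤ 15.
Lower bound 2|A|-1 is attained iff A is an arithmetic progression.
Enumerate sums a + a' for a ≤ a' (symmetric, so this suffices):
a = 4: 4+4=8, 4+5=9, 4+6=10, 4+9=13, 4+10=14
a = 5: 5+5=10, 5+6=11, 5+9=14, 5+10=15
a = 6: 6+6=12, 6+9=15, 6+10=16
a = 9: 9+9=18, 9+10=19
a = 10: 10+10=20
Distinct sums: {8, 9, 10, 11, 12, 13, 14, 15, 16, 18, 19, 20}
|A + A| = 12

|A + A| = 12


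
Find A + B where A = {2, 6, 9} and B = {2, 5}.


A + B = {a + b : a ∈ A, b ∈ B}.
Enumerate all |A|·|B| = 3·2 = 6 pairs (a, b) and collect distinct sums.
a = 2: 2+2=4, 2+5=7
a = 6: 6+2=8, 6+5=11
a = 9: 9+2=11, 9+5=14
Collecting distinct sums: A + B = {4, 7, 8, 11, 14}
|A + B| = 5

A + B = {4, 7, 8, 11, 14}


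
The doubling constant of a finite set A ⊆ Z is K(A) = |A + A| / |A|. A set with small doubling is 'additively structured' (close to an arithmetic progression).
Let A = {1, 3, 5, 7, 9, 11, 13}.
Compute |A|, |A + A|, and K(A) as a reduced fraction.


|A| = 7.
Compute A + A by enumerating all 49 pairs.
A + A = {2, 4, 6, 8, 10, 12, 14, 16, 18, 20, 22, 24, 26}, so |A + A| = 13.
K = |A + A| / |A| = 13/7 (already in lowest terms) ≈ 1.8571.
Reference: AP of size 7 gives K = 13/7 ≈ 1.8571; a fully generic set of size 7 gives K ≈ 4.0000.

|A| = 7, |A + A| = 13, K = 13/7.


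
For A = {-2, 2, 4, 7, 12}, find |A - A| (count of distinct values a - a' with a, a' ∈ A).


A - A = {a - a' : a, a' ∈ A}; |A| = 5.
Bounds: 2|A|-1 ≤ |A - A| ≤ |A|² - |A| + 1, i.e. 9 ≤ |A - A| ≤ 21.
Note: 0 ∈ A - A always (from a - a). The set is symmetric: if d ∈ A - A then -d ∈ A - A.
Enumerate nonzero differences d = a - a' with a > a' (then include -d):
Positive differences: {2, 3, 4, 5, 6, 8, 9, 10, 14}
Full difference set: {0} ∪ (positive diffs) ∪ (negative diffs).
|A - A| = 1 + 2·9 = 19 (matches direct enumeration: 19).

|A - A| = 19


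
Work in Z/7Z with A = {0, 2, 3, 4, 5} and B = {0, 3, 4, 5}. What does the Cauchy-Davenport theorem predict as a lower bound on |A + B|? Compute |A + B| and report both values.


Cauchy-Davenport: |A + B| ≥ min(p, |A| + |B| - 1) for A, B nonempty in Z/pZ.
|A| = 5, |B| = 4, p = 7.
CD lower bound = min(7, 5 + 4 - 1) = min(7, 8) = 7.
Compute A + B mod 7 directly:
a = 0: 0+0=0, 0+3=3, 0+4=4, 0+5=5
a = 2: 2+0=2, 2+3=5, 2+4=6, 2+5=0
a = 3: 3+0=3, 3+3=6, 3+4=0, 3+5=1
a = 4: 4+0=4, 4+3=0, 4+4=1, 4+5=2
a = 5: 5+0=5, 5+3=1, 5+4=2, 5+5=3
A + B = {0, 1, 2, 3, 4, 5, 6}, so |A + B| = 7.
Verify: 7 ≥ 7? Yes ✓.

CD lower bound = 7, actual |A + B| = 7.


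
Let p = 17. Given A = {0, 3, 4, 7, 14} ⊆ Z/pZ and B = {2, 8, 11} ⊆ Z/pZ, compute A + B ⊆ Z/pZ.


Work in Z/17Z: reduce every sum a + b modulo 17.
Enumerate all 15 pairs:
a = 0: 0+2=2, 0+8=8, 0+11=11
a = 3: 3+2=5, 3+8=11, 3+11=14
a = 4: 4+2=6, 4+8=12, 4+11=15
a = 7: 7+2=9, 7+8=15, 7+11=1
a = 14: 14+2=16, 14+8=5, 14+11=8
Distinct residues collected: {1, 2, 5, 6, 8, 9, 11, 12, 14, 15, 16}
|A + B| = 11 (out of 17 total residues).

A + B = {1, 2, 5, 6, 8, 9, 11, 12, 14, 15, 16}


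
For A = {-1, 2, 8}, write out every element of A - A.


A - A = {a - a' : a, a' ∈ A}.
Compute a - a' for each ordered pair (a, a'):
a = -1: -1--1=0, -1-2=-3, -1-8=-9
a = 2: 2--1=3, 2-2=0, 2-8=-6
a = 8: 8--1=9, 8-2=6, 8-8=0
Collecting distinct values (and noting 0 appears from a-a):
A - A = {-9, -6, -3, 0, 3, 6, 9}
|A - A| = 7

A - A = {-9, -6, -3, 0, 3, 6, 9}


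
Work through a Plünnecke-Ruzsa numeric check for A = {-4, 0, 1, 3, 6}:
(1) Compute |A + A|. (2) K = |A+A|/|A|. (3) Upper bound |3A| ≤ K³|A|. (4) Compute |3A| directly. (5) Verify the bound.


|A| = 5.
Step 1: Compute A + A by enumerating all 25 pairs.
A + A = {-8, -4, -3, -1, 0, 1, 2, 3, 4, 6, 7, 9, 12}, so |A + A| = 13.
Step 2: Doubling constant K = |A + A|/|A| = 13/5 = 13/5 ≈ 2.6000.
Step 3: Plünnecke-Ruzsa gives |3A| ≤ K³·|A| = (2.6000)³ · 5 ≈ 87.8800.
Step 4: Compute 3A = A + A + A directly by enumerating all triples (a,b,c) ∈ A³; |3A| = 23.
Step 5: Check 23 ≤ 87.8800? Yes ✓.

K = 13/5, Plünnecke-Ruzsa bound K³|A| ≈ 87.8800, |3A| = 23, inequality holds.


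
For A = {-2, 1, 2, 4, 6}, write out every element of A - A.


A - A = {a - a' : a, a' ∈ A}.
Compute a - a' for each ordered pair (a, a'):
a = -2: -2--2=0, -2-1=-3, -2-2=-4, -2-4=-6, -2-6=-8
a = 1: 1--2=3, 1-1=0, 1-2=-1, 1-4=-3, 1-6=-5
a = 2: 2--2=4, 2-1=1, 2-2=0, 2-4=-2, 2-6=-4
a = 4: 4--2=6, 4-1=3, 4-2=2, 4-4=0, 4-6=-2
a = 6: 6--2=8, 6-1=5, 6-2=4, 6-4=2, 6-6=0
Collecting distinct values (and noting 0 appears from a-a):
A - A = {-8, -6, -5, -4, -3, -2, -1, 0, 1, 2, 3, 4, 5, 6, 8}
|A - A| = 15

A - A = {-8, -6, -5, -4, -3, -2, -1, 0, 1, 2, 3, 4, 5, 6, 8}
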